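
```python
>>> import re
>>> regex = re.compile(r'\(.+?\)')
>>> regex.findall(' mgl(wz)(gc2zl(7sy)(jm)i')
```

The `?` after the quantifier makes it lazy — it takes as little as possible before letting the rest of the pattern try.
Scanning left to right: at [4:8] → '(wz)'; at [8:19] → '(gc2zl(7sy)'; at [19:23] → '(jm)'.
With no groups in the pattern, `findall` gives back each whole match — 3 here.

['(wz)', '(gc2zl(7sy)', '(jm)']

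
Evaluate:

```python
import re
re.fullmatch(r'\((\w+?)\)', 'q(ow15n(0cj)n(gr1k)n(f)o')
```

None

`re.fullmatch` requires the pattern to consume the entire string.
Here the pattern can't cover the whole string, so the call returns None.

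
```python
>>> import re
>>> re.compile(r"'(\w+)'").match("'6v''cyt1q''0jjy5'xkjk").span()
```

(0, 4)

`re.match` only tries the pattern at the start of the string.
The match spans [0:4] → "'6v'".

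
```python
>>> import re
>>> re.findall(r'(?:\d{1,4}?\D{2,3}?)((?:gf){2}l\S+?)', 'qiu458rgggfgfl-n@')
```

['gfgfl-']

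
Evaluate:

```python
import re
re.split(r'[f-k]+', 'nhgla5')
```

['n', 'la5']

This matches one or more of a character in [f-k].
Matches to split on: at [1:3] → 'hg'.
Each match becomes a cut point; 2 segments remain.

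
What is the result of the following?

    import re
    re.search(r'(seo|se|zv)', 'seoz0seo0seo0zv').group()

'seo'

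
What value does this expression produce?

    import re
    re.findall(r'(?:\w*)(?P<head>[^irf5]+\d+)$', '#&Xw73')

['#&Xw73']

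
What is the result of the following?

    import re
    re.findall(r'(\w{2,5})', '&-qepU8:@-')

`findall` collects group 1 from the one match (1 total).

['qepU8']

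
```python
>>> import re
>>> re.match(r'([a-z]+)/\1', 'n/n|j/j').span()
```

(0, 3)

The backreference `\1` re-matches whatever the first group consumed, character for character.
`match` is anchored at position 0; if the pattern doesn't fit there, it returns None.
The match spans [0:3] → 'n/n'.
Captured: group 1 = 'n'.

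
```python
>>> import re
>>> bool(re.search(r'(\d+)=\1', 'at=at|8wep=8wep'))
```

`\1` is not a pattern — it's the concrete string captured by group 1, re-applied verbatim.
`re.search` scans for the first position where the pattern succeeds.
Here no position works, so the call returns None, and `bool(None)` is False.

False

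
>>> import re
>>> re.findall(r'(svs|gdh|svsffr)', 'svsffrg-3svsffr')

['svs', 'svs']

`|` is ordered: at each position the engine commits to the first alternative that works.
`findall` collects group 1 from each match (2 total).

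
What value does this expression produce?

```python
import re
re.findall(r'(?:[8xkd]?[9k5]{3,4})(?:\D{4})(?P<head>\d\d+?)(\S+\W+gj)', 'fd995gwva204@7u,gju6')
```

With 2 capturing groups, `findall` returns a 2-tuple per match.

[('20', '4@7u,gj')]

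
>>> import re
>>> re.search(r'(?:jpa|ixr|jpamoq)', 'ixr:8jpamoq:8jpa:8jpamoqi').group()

'ixr'

The match spans [0:3] → 'ixr'.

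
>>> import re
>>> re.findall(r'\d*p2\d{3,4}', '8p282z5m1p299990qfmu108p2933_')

['1p29999', '108p2933']

Pattern: zero or more of a digit, then the literal 'p2'; then 3 to 4 of a digit.
Scanning left to right: at [8:15] → '1p29999'; at [20:28] → '108p2933'.
No capturing groups, so `findall` returns the 2 full match strings.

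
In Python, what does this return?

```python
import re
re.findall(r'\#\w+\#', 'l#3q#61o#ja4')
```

['#3q#']

Since nothing is captured, `findall` lists the 1 matched substring directly.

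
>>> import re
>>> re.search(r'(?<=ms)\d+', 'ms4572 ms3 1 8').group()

'4572'

Because the assertion is zero-width, the text it checks is not consumed and won't appear in the result.
The match spans [2:6] → '4572'.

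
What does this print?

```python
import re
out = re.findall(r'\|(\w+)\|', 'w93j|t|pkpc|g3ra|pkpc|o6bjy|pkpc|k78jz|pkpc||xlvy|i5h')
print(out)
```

Scanning left to right: at [4:7] match '|t|', group 1 = 't'; at [11:17] match '|g3ra|', group 1 = 'g3ra'; at [21:28] match '|o6bjy|', group 1 = 'o6bjy'; at [32:39] match '|k78jz|', group 1 = 'k78jz'; at [44:50] match '|xlvy|', group 1 = 'xlvy'.
With a single group, `findall` returns only what that group captured — 5 items.

['t', 'g3ra', 'o6bjy', 'k78jz', 'xlvy']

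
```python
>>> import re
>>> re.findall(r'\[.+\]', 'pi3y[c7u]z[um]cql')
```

`findall` yields the raw match text (1 of them) because the pattern has no groups.

['[c7u]z[um]']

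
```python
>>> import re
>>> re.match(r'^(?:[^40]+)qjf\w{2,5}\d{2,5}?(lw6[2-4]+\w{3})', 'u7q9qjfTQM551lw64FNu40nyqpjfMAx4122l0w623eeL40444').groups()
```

The match spans [0:20] → 'u7q9qjfTQM551lw64FNu'.
Captured: group 1 = 'lw64FNu'.

('lw64FNu',)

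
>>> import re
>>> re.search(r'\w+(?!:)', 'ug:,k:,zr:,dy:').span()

(0, 1)

The negative lookahead/lookbehind blocks any match where the forbidden context is present.
`re.search` tries every starting position until one works.
The match spans [0:1] → 'u'.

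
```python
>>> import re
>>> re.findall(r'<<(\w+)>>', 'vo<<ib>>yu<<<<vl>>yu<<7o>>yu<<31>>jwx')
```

['ib', 'vl', '7o', '31']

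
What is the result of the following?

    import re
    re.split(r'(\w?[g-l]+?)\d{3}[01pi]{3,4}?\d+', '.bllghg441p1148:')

['.', 'bllghg', ':']

The pattern matches optionally a word character, then one or more of a character in [g-l] (lazy) (captured); then exactly 3 of a digit, then 3 to 4 of one of [01pi] (lazy), then one or more of a digit.
Matches to split on: at [1:15] → 'bllghg441p1148'.
`re.split` interleaves the captured-group text with the surrounding fragments.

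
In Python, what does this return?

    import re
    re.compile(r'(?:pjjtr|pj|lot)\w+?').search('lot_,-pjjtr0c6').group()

Unlike `match`, `search` isn't anchored — it looks for the pattern anywhere in the string.
The match spans [0:4] → 'lot_'.

'lot_'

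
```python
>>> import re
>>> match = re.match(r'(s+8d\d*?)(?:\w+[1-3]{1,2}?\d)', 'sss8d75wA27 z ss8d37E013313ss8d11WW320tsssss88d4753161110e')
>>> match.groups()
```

('sss8d',)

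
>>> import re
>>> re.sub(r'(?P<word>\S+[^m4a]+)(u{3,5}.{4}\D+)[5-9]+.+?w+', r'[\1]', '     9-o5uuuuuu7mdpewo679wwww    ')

'     [9-o5uuu]    '

Pattern: one or more of a non-whitespace character, then one or more of any character except [m4a] (captured as 'word'); then 3 to 5 of a literal 'u', then exactly 4 of any character, then one or more of a non-digit (captured); then one or more of a character in [5-9], then one or more of any character (lazy), then one or more of the literal 'w'.
Matches: at [5:29] → '9-o5uuuuuu7mdpewo679wwww'.
`\1` in the replacement pulls in group 1's text for each match.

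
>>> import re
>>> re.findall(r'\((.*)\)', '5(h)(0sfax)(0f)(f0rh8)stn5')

Walking the string: at [1:22] match '(h)(0sfax)(0f)(f0rh8)', group 1 = 'h)(0sfax)(0f)(f0rh8'.
Because there's exactly one group, `findall` drops the full match and keeps group 1 from the one hit.

['h)(0sfax)(0f)(f0rh8']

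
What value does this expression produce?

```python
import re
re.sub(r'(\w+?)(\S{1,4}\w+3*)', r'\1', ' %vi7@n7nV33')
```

' %v'

The pattern matches one or more of a word character (lazy) (captured); then 1 to 4 of a non-whitespace character, then one or more of a word character, then zero or more of the literal '3' (captured).
Matches: at [2:12] → 'vi7@n7nV33'.
The replacement refers to a captured group, so each match is rewritten using its own captured text.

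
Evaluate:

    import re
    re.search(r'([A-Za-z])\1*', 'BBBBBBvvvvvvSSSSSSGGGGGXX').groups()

('B',)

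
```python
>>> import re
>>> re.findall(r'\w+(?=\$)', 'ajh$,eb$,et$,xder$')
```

The lookaround is zero-width — it requires the adjacent text to match without consuming it, so the asserted text isn't part of the match.
`findall` yields the raw match text (4 of them) because the pattern has no groups.

['ajh', 'eb', 'et', 'xder']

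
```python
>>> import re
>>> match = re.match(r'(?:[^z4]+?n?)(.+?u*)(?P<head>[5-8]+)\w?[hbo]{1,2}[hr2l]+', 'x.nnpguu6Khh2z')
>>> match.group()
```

`match` is anchored at position 0; if the pattern doesn't fit there, it returns None.
The match spans [0:13] → 'x.nnpguu6Khh2'.

'x.nnpguu6Khh2'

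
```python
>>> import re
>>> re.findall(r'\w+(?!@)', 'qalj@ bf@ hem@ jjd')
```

The negative lookahead/lookbehind blocks any match where the forbidden context is present.
Walking the string: at [0:3] → 'qal'; at [6:7] → 'b'; at [10:12] → 'he'; at [15:18] → 'jjd'.
No capturing groups, so `findall` returns the 4 full match strings.

['qal', 'b', 'he', 'jjd']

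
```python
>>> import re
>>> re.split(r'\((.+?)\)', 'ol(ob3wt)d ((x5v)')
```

Matches to split on: at [2:9] → '(ob3wt)'; at [11:17] → '((x5v)'.
Because the pattern has a capturing group, `split` also inserts each captured text between the pieces.

['ol', 'ob3wt', 'd ', '(x5v', '']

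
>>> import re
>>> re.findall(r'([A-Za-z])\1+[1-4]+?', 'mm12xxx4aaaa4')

['m', 'x', 'a']

After group 1 captures some text, `\1` only succeeds where that same text appears again.
Matches: at [0:3] match 'mm1', group 1 = 'm'; at [4:8] match 'xxx4', group 1 = 'x'; at [8:13] match 'aaaa4', group 1 = 'a'.
One capturing group, so `findall` returns just the captured substring from each match — 3 in all.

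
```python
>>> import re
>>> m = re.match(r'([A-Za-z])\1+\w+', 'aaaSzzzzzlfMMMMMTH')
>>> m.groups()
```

('a',)

`\1` has to match the exact text group 1 already captured.
With `match`, the pattern is implicitly anchored at the beginning.
The match spans [0:18] → 'aaaSzzzzzlfMMMMMTH'.
Captured: group 1 = 'a'.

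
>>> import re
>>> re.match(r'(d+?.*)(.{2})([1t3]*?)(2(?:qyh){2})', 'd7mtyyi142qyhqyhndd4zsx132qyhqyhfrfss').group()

'd7mtyyi142qyhqyhndd4zsx132qyhqyh'

Pattern: one or more of the literal 'd' (lazy), then zero or more of any character (captured); then exactly 2 of any character (captured); then zero or more of one of [1t3] (lazy) (captured); then a literal '2', then the literal 'qyh' repeated 2 times (captured).
`re.match` only tries the pattern at the start of the string.
The match spans [0:32] → 'd7mtyyi142qyhqyhndd4zsx132qyhqyh'.
Captured: group 1 = 'd7mtyyi142qyhqyhndd4zsx', group 2 = '13', group 3 = '', group 4 = '2qyhqyh'.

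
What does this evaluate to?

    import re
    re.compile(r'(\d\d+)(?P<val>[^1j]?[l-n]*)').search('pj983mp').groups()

('983', 'm')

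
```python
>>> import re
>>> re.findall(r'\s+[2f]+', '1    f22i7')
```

['    f22']

No capturing groups, so `findall` returns the 1 full match string.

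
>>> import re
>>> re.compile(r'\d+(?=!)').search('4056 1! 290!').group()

'1'

The lookaround is zero-width — it requires the adjacent text to match without consuming it, so the asserted text isn't part of the match.
The match spans [5:6] → '1'.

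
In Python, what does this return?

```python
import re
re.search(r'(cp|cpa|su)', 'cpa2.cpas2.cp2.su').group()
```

Branches in `(...|...)` are attempted left-to-right; the first branch that allows the whole pattern to succeed is taken.
`re.search` tries every starting position until one works.
The match spans [0:2] → 'cp'.
Captured: group 1 = 'cp'.

'cp'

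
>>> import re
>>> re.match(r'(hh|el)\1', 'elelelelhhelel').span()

A backreference is literal: `\1` must see the identical characters the first group matched.
With `match`, the pattern is implicitly anchored at the beginning.
The match spans [0:4] → 'elel'.
Captured: group 1 = 'el'.

(0, 4)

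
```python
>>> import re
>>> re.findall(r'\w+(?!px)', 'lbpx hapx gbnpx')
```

`(?!…)`/`(?<!…)` only lets a position through if the neighbouring text does NOT match; no characters are consumed.
`findall` yields the raw match text (3 of them) because the pattern has no groups.

['lbpx', 'hapx', 'gbnpx']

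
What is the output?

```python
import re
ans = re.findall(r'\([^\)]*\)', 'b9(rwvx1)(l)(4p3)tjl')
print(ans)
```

`findall` yields the raw match text (3 of them) because the pattern has no groups.

['(rwvx1)', '(l)', '(4p3)']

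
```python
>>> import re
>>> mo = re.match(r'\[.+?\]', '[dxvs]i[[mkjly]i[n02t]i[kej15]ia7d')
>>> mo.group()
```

With `match`, the pattern is implicitly anchored at the beginning.
The match spans [0:6] → '[dxvs]'.

'[dxvs]'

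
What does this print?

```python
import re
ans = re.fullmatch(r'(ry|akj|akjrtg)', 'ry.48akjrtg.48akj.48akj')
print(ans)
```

None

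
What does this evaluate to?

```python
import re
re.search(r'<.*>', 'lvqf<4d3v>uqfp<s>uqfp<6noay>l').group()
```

The match spans [4:28] → '<4d3v>uqfp<s>uqfp<6noay>'.

'<4d3v>uqfp<s>uqfp<6noay>'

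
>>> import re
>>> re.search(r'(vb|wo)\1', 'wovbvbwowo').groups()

`\1` is not a pattern — it's the concrete string captured by group 1, re-applied verbatim.
`search` walks the string left to right and returns the first match it finds.
The match spans [2:6] → 'vbvb'.
Captured: group 1 = 'vb'.

('vb',)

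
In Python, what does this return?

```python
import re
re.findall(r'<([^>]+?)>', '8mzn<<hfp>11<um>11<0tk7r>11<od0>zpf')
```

['<hfp', 'um', '0tk7r', 'od0']

`findall` collects group 1 from each match (4 total).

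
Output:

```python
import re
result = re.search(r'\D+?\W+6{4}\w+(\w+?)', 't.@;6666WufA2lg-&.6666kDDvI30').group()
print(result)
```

Pattern: one or more of a non-digit (lazy); then one or more of a non-word character, then exactly 4 of the literal '6', then one or more of a word character; then one or more of a word character (lazy) (captured).
`re.search` tries every starting position until one works.
The match spans [0:15] → 't.@;6666WufA2lg'.
Captured: group 1 = 'g'.

t.@;6666WufA2lg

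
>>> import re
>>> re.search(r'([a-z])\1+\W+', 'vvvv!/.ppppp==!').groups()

('v',)

The match spans [0:7] → 'vvvv!/.'.
Captured: group 1 = 'v'.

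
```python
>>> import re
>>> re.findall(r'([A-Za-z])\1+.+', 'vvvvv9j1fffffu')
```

['v']

After group 1 captures some text, `\1` only succeeds where that same text appears again.
Walking the string: at [0:14] match 'vvvvv9j1fffffu', group 1 = 'v'.
Because there's exactly one group, `findall` drops the full match and keeps group 1 from the one hit.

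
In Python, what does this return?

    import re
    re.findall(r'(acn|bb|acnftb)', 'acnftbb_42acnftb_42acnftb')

['acn', 'bb', 'acn', 'acn']

Branches in `(...|...)` are attempted left-to-right; the first branch that allows the whole pattern to succeed is taken.
One capturing group, so `findall` returns just the captured substring from each match — 4 in all.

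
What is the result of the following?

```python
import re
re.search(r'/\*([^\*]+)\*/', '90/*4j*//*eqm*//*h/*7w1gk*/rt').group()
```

'/*4j*/'

`search` walks the string left to right and returns the first match it finds.
The match spans [2:8] → '/*4j*/'.
Captured: group 1 = '4j'.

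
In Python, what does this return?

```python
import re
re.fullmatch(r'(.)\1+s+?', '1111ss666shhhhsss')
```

None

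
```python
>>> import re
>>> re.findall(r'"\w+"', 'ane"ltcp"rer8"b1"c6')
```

Matches: at [3:9] → '"ltcp"'; at [13:17] → '"b1"'.
`findall` yields the raw match text (2 of them) because the pattern has no groups.

['"ltcp"', '"b1"']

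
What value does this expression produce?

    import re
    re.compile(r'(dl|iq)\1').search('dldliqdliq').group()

'dldl'

`\1` is not a pattern — it's the concrete string captured by group 1, re-applied verbatim.
`search` walks the string left to right and returns the first match it finds.
The match spans [0:4] → 'dldl'.
Captured: group 1 = 'dl'.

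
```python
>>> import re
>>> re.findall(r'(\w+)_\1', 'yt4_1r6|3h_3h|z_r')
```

['3h']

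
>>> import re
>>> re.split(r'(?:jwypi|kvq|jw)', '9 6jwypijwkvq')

['9 6', '', '', '']

Branches in `(...|...)` are attempted left-to-right; the first branch that allows the whole pattern to succeed is taken.
Matches to split on: at [3:8] → 'jwypi'; at [8:10] → 'jw'; at [10:13] → 'kvq'.
Splitting on the pattern gives 4 pieces.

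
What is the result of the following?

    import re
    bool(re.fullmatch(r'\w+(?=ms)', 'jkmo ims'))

False

`re.fullmatch` is like wrapping the pattern in `^…$` (in single-line mode).
Here the pattern can't cover the whole string, so the call returns None, and `bool(None)` is False.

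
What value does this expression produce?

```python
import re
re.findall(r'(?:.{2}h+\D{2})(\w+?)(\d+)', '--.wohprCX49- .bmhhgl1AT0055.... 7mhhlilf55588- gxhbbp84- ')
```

[('CX', '49'), ('1AT', '0055'), ('lf', '55588'), ('p', '84')]

The pattern matches exactly 2 of any character, then one or more of a literal 'h', then exactly 2 of a non-digit (non-capturing group); then one or more of a word character (lazy) (captured); then one or more of a digit (captured).
Lazy quantifiers expand one character at a time until the remainder of the pattern can match.
Walking the string: at [3:12] match 'wohprCX49', groups = ('CX', '49'); at [15:28] match 'bmhhgl1AT0055', groups = ('1AT', '0055'); at [33:46] match '7mhhlilf55588', groups = ('lf', '55588'); at [48:56] match 'gxhbbp84', groups = ('p', '84').
With 2 capturing groups, `findall` returns a 2-tuple per match.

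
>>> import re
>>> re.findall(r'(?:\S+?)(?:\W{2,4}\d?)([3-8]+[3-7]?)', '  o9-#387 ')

The pattern matches one or more of a non-whitespace character (lazy) (non-capturing group); then 2 to 4 of a non-word character, then optionally a digit (non-capturing group); then one or more of a character in [3-8], then optionally a character in [3-7] (captured).
Walking the string: at [2:9] match 'o9-#387', group 1 = '87'.
With a single group, `findall` returns only what that group captured — 1 item.

['87']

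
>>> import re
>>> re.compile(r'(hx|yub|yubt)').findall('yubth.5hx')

['yub', 'hx']

Alternation tries branches left to right and keeps the first one that lets the overall match succeed at that position.
Scanning left to right: at [0:3] match 'yub', group 1 = 'yub'; at [7:9] match 'hx', group 1 = 'hx'.
One capturing group, so `findall` returns just the captured substring from each match — 2 in all.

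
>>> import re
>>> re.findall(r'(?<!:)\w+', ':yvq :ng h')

['vq', 'g', 'h']

The negative lookahead/lookbehind blocks any match where the forbidden context is present.
With no groups in the pattern, `findall` gives back each whole match — 3 here.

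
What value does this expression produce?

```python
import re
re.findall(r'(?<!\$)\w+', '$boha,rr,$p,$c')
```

The negative lookaround is zero-width — it rules out positions where the adjacent text would match, without consuming anything.
Walking the string: at [2:5] → 'oha'; at [6:8] → 'rr'.
No capturing groups, so `findall` returns the 2 full match strings.

['oha', 'rr']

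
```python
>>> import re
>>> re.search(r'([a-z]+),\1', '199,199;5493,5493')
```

None

`\1` has to match the exact text group 1 already captured.
Here nothing in the string fits, so the call returns None.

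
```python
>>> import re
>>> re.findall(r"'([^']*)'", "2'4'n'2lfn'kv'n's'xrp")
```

Walking the string: at [1:4] match "'4'", group 1 = '4'; at [5:11] match "'2lfn'", group 1 = '2lfn'; at [13:16] match "'n'", group 1 = 'n'.
`findall` collects group 1 from each match (3 total).

['4', '2lfn', 'n']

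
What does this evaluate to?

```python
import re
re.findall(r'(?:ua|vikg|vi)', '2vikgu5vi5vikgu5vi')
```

['vikg', 'vi', 'vikg', 'vi']

Alternation isn't longest-match — the leftmost alternative that fits at this position is chosen.
Since nothing is captured, `findall` lists the 4 matched substrings directly.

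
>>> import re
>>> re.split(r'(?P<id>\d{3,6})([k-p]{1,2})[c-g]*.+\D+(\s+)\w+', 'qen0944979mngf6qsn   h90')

['qen0', '944979', 'mn', ' ', '']

The group in the pattern means `split` returns the separators' captures alongside the pieces.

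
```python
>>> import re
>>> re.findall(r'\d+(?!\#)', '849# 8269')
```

A negative assertion filters positions out without eating any characters.
`findall` yields the raw match text (2 of them) because the pattern has no groups.

['84', '8269']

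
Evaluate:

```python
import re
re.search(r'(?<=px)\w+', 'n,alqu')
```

None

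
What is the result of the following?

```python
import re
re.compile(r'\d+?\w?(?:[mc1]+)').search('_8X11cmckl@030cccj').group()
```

'8X11cmc'

This matches one or more of a digit (lazy), then optionally a word character; then one or more of one of [mc1] (non-capturing group).
`re.search` tries every starting position until one works.
The match spans [1:8] → '8X11cmc'.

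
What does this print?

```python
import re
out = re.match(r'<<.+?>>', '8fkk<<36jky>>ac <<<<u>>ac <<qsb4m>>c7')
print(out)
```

None

`re.match` only tries the pattern at the start of the string.
Here position 0 doesn't satisfy it, so the call returns None.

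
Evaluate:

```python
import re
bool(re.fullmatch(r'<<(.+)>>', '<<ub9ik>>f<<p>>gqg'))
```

`re.fullmatch` requires the pattern to consume the entire string.
Here the pattern can't cover the whole string, so the call returns None, and `bool(None)` is False.

False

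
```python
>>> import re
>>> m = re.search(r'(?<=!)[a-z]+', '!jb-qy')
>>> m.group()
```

'jb'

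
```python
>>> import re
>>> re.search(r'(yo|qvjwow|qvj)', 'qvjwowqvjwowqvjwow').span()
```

(0, 6)

Alternation isn't longest-match — the leftmost alternative that fits at this position is chosen.
The match spans [0:6] → 'qvjwow'.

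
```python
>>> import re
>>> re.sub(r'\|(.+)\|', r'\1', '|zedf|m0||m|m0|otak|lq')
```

Each match is replaced using the text its own group 1 captured.

'zedf|m0||m|m0|otaklq'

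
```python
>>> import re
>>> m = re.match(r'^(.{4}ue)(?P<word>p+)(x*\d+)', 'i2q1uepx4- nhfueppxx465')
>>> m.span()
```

`re.match` only tries the pattern at the start of the string.
The match spans [0:9] → 'i2q1uepx4'.

(0, 9)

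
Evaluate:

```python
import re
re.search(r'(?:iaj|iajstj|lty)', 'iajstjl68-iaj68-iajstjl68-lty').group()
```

'iaj'

Branches in `(...|...)` are attempted left-to-right; the first branch that allows the whole pattern to succeed is taken.
The match spans [0:3] → 'iaj'.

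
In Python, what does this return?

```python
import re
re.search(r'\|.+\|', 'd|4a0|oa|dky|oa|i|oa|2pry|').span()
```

(1, 26)

`re.search` tries every starting position until one works.
The match spans [1:26] → '|4a0|oa|dky|oa|i|oa|2pry|'.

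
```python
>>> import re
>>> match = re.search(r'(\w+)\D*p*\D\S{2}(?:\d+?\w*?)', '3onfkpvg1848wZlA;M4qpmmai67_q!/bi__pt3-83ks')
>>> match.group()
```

'3onfkpvg1848wZlA;M4'

Because the quantifier is non-greedy, it stops expanding at the earliest point where the rest of the pattern can succeed.
The match spans [0:19] → '3onfkpvg1848wZlA;M4'.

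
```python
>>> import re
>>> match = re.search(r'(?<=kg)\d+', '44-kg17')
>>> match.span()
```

(5, 7)

The positive lookaround only admits positions where the adjacent text matches; those characters stay outside the span.
`search` walks the string left to right and returns the first match it finds.
The match spans [5:7] → '17'.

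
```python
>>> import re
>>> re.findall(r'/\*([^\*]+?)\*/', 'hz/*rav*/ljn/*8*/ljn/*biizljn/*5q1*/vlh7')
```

['rav', '8', '5q1']

Scanning left to right: at [2:9] match '/*rav*/', group 1 = 'rav'; at [12:17] match '/*8*/', group 1 = '8'; at [29:36] match '/*5q1*/', group 1 = '5q1'.
One capturing group, so `findall` returns just the captured substring from each match — 3 in all.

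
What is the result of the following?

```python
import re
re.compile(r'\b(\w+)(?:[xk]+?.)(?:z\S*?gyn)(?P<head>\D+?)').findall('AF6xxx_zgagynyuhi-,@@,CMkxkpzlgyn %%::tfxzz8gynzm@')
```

[('AF6xx', 'y'), ('CMkx', ' '), ('tf', 'z')]

This matches a word boundary (`\b`, zero-width); then one or more of a word character (captured); then one or more of one of [xk] (lazy), then any character (non-capturing group); then the literal 'z', then zero or more of a non-whitespace character (lazy), then the literal 'gyn' (non-capturing group); then one or more of a non-digit (lazy) (captured as 'head').
A `+?`/`*?`/`{m,n}?` starts at its minimum and grows only as far as needed for what follows to match.
Scanning left to right: at [0:14] match 'AF6xxx_zgagyny', groups = ('AF6xx', 'y'); at [22:34] match 'CMkxkpzlgyn ', groups = ('CMkx', ' '); at [38:48] match 'tfxzz8gynz', groups = ('tf', 'z').
With 2 capturing groups, `findall` returns a 2-tuple per match.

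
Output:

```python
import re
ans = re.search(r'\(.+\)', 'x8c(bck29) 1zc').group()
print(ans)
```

(bck29)

The match spans [3:10] → '(bck29)'.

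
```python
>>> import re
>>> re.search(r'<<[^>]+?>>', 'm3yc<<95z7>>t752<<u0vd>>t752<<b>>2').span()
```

(4, 12)

`re.search` scans for the first position where the pattern succeeds.
The match spans [4:12] → '<<95z7>>'.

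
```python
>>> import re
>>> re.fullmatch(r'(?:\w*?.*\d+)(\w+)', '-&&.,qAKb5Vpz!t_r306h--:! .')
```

This matches zero or more of a word character (lazy), then zero or more of any character, then one or more of a digit (non-capturing group); then one or more of a word character (captured).
For `fullmatch`, every character of the input must be accounted for by the pattern.
Here the string isn't matched end-to-end, so the call returns None.

None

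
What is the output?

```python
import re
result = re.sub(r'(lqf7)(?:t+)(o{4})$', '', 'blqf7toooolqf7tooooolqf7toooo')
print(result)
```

blqf7toooolqf7tooooo

Pattern: the literal 'lq', then the literal 'f7' (captured); then one or more of a literal 't' (non-capturing group); then exactly 4 of a literal 'o' (captured); then anchored at the end.
Matches: at [20:29] → 'lqf7toooo'.
Each match is replaced by ''.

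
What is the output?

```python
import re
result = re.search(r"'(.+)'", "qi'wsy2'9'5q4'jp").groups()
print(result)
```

`re.search` scans for the first position where the pattern succeeds.
The match spans [2:14] → "'wsy2'9'5q4'".
Captured: group 1 = "wsy2'9'5q4".

("wsy2'9'5q4",)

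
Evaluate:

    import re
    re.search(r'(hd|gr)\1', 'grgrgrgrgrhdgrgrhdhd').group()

'grgr'

The backreference `\1` re-matches whatever the first group consumed, character for character.
Unlike `match`, `search` isn't anchored — it looks for the pattern anywhere in the string.
The match spans [0:4] → 'grgr'.
Captured: group 1 = 'gr'.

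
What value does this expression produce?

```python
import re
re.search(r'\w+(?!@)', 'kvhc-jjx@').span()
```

(0, 4)

A negative assertion filters positions out without eating any characters.
The match spans [0:4] → 'kvhc'.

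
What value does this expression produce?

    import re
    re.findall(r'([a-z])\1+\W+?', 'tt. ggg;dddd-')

['t', 'g', 'd']

`\1` is not a pattern — it's the concrete string captured by group 1, re-applied verbatim.
Matches: at [0:3] match 'tt.', group 1 = 't'; at [4:8] match 'ggg;', group 1 = 'g'; at [8:13] match 'dddd-', group 1 = 'd'.
With a single group, `findall` returns only what that group captured — 3 items.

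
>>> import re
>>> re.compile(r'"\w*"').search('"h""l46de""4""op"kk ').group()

'"h"'

The match spans [0:3] → '"h"'.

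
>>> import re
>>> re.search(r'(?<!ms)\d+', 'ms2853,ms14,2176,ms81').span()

`(?!…)`/`(?<!…)` only lets a position through if the neighbouring text does NOT match; no characters are consumed.
Unlike `match`, `search` isn't anchored — it looks for the pattern anywhere in the string.
The match spans [3:6] → '853'.

(3, 6)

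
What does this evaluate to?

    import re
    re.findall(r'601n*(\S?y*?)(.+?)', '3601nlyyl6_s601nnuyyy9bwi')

This matches the literal '601', then zero or more of a literal 'n'; then optionally a non-whitespace character, then zero or more of the literal 'y' (lazy) (captured); then one or more of any character (lazy) (captured).
With the lazy modifier that quantifier settles for the fewest repetitions that let the rest of the pattern succeed (the atoms after it are unaffected and can still be greedy).
Scanning left to right: at [1:7] match '601nly', groups = ('l', 'y'); at [12:19] match '601nnuy', groups = ('u', 'y').
With 2 capturing groups, `findall` returns a 2-tuple per match.

[('l', 'y'), ('u', 'y')]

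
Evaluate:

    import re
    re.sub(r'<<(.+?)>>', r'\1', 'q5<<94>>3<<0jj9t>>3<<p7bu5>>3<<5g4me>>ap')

Because the quantifier is non-greedy, it stops expanding at the earliest point where the rest of the pattern can succeed.
Matches: at [2:8] → '<<94>>'; at [9:18] → '<<0jj9t>>'; at [19:28] → '<<p7bu5>>'; at [29:38] → '<<5g4me>>'.
Each match is replaced using the text its own group 1 captured.

'q59430jj9t3p7bu535g4meap'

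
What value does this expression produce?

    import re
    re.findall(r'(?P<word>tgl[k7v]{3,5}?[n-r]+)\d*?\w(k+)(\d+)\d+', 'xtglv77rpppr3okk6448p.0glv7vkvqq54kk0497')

[('tglv77rpppr', 'kk', '644')]

The pattern matches the literal 'tgl', then 3 to 5 of one of [k7v] (lazy), then one or more of a character in [n-r] (captured as 'word'); then zero or more of a digit (lazy), then a word character; then one or more of a literal 'k' (captured); then one or more of a digit (captured); then one or more of a digit.
With 3 capturing groups, `findall` returns a 3-tuple per match.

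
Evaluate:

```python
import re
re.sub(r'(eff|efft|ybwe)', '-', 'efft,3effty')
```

'-t,3-ty'

Alternation isn't longest-match — the leftmost alternative that fits at this position is chosen.
Each match is replaced by '-'.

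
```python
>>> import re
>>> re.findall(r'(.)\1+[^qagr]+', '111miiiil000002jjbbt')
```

['1']

`\1` has to match the exact text group 1 already captured.
One capturing group, so `findall` returns just the captured substring from the one match — 1 in all.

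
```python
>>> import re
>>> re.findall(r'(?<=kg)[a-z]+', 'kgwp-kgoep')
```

['wp', 'oep']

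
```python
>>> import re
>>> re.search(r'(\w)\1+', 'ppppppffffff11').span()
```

(0, 6)

After group 1 captures some text, `\1` only succeeds where that same text appears again.
The match spans [0:6] → 'pppppp'.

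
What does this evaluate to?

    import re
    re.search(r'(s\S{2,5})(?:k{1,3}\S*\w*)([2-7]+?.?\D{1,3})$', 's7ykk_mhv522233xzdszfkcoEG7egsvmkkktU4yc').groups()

The match spans [0:40] → 's7ykk_mhv522233xzdszfkcoEG7egsvmkkktU4yc'.
Captured: group 1 = 's7yk', group 2 = '4yc'.

('s7yk', '4yc')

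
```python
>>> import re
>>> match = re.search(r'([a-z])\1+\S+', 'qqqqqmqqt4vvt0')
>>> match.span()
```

(0, 14)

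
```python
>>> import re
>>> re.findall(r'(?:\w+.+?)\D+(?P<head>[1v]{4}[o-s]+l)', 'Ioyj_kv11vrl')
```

['v11vrl']

Pattern: one or more of a word character, then one or more of any character (lazy) (non-capturing group); then one or more of a non-digit; then exactly 4 of one of [1v], then one or more of a character in [o-s], then a literal 'l' (captured as 'head').
Walking the string: at [0:12] match 'Ioyj_kv11vrl', group 1 = 'v11vrl'.
With a single group, `findall` returns only what that group captured — 1 item.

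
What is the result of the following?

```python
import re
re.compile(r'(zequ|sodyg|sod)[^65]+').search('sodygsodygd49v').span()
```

`re.search` scans for the first position where the pattern succeeds.
The match spans [0:14] → 'sodygsodygd49v'.
Captured: group 1 = 'sodyg'.

(0, 14)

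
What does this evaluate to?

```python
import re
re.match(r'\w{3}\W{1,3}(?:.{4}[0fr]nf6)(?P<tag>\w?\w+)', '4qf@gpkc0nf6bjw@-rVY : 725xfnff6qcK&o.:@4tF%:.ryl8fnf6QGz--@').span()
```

`re.match` won't scan ahead — the pattern has to work from the very first character.
The match spans [0:15] → '4qf@gpkc0nf6bjw'.

(0, 15)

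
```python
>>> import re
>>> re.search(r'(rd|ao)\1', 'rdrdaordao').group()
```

`\1` has to match the exact text group 1 already captured.
The match spans [0:4] → 'rdrd'.

'rdrd'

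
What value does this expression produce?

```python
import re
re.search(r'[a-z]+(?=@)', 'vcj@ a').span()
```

(0, 3)

The `(?=…)`/`(?<=…)` assertion just peeks at neighbouring text; it doesn't advance the match position.
Unlike `match`, `search` isn't anchored — it looks for the pattern anywhere in the string.
The match spans [0:3] → 'vcj'.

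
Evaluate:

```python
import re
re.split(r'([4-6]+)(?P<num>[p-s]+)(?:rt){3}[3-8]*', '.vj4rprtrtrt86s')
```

With a capturing group present, the delimiter's captured portion is kept in the result list.

['.vj', '4', 'rp', 's']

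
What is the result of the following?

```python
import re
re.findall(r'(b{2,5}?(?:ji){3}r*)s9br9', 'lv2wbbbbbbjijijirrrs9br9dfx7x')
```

The pattern matches 2 to 5 of the literal 'b' (lazy), then the literal 'ji' repeated 3 times, then zero or more of a literal 'r' (captured); then the literal 's9b', then the literal 'r9'.
Matches: at [5:24] match 'bbbbbjijijirrrs9br9', group 1 = 'bbbbbjijijirrr'.
Because there's exactly one group, `findall` drops the full match and keeps group 1 from the one hit.

['bbbbbjijijirrr']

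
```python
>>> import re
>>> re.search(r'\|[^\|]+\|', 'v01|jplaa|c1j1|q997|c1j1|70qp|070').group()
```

'|jplaa|'

`search` walks the string left to right and returns the first match it finds.
The match spans [3:10] → '|jplaa|'.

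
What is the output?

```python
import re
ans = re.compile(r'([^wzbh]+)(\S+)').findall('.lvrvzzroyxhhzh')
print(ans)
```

Pattern: one or more of any character except [wzbh] (captured); then one or more of a non-whitespace character (captured).
`findall` packs the 2 group values into a tuple for every match.

[('.lvrv', 'zzroyxhhzh')]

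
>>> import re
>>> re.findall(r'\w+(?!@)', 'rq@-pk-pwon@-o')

['r', 'pk', 'pwo', 'o']

The negative lookaround is zero-width — it rules out positions where the adjacent text would match, without consuming anything.
No capturing groups, so `findall` returns the 4 full match strings.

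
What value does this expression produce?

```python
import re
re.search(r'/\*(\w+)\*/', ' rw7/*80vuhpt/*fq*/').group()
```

'/*fq*/'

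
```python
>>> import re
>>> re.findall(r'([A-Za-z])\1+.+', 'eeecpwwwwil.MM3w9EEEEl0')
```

['e']

A backreference is literal: `\1` must see the identical characters the first group matched.
One capturing group, so `findall` returns just the captured substring from the one match — 1 in all.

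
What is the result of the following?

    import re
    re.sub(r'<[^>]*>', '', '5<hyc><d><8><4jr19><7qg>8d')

'58d'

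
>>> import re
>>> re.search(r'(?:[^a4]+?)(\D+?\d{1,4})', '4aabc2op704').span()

Lazy quantifiers expand one character at a time until the remainder of the pattern can match.
The match spans [3:6] → 'bc2'.

(3, 6)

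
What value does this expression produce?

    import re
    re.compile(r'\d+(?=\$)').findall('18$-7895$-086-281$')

Because the assertion is zero-width, the text it checks is not consumed and won't appear in the result.
Since nothing is captured, `findall` lists the 3 matched substrings directly.

['18', '7895', '281']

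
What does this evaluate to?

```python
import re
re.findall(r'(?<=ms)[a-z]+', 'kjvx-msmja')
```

Lookahead/lookbehind check context without consuming it, so the matched span excludes the asserted characters.
With no groups in the pattern, `findall` gives back each whole match — 1 here.

['mja']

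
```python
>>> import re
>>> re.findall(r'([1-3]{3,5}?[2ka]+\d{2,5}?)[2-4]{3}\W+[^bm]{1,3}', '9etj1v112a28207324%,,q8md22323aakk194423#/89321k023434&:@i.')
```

Pattern: 3 to 5 of a character in [1-3] (lazy), then one or more of one of [2ka], then 2 to 5 of a digit (lazy) (captured); then exactly 3 of a character in [2-4]; then one or more of a non-word character; then 1 to 3 of any character except [bm].
With a single group, `findall` returns only what that group captured — 2 items.

['112a28207', '22323aakk194']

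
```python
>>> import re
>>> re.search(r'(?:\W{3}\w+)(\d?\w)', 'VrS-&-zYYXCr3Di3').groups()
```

The pattern matches exactly 3 of a non-word character, then one or more of a word character (non-capturing group); then optionally a digit, then a word character (captured).
Unlike `match`, `search` isn't anchored — it looks for the pattern anywhere in the string.
The match spans [3:16] → '-&-zYYXCr3Di3'.
Captured: group 1 = '3'.

('3',)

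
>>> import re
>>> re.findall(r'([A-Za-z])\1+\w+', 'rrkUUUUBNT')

['r']

`\1` is not a pattern — it's the concrete string captured by group 1, re-applied verbatim.
One capturing group, so `findall` returns just the captured substring from the one match — 1 in all.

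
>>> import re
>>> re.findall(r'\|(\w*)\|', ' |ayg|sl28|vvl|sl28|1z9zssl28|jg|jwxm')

['ayg', 'vvl', '1z9zssl28']

With a single group, `findall` returns only what that group captured — 3 items.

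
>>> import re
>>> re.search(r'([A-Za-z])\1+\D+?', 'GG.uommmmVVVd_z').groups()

('G',)

The match spans [0:3] → 'GG.'.
Captured: group 1 = 'G'.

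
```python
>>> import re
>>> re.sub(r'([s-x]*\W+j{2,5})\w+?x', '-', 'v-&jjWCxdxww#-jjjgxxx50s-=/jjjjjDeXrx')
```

The `?` after the quantifier makes it lazy — it takes as little as possible before letting the rest of the pattern try.
Every occurrence is swapped for '-'.

'-d-xx50-'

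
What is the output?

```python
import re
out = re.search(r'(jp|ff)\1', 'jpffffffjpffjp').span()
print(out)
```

(2, 6)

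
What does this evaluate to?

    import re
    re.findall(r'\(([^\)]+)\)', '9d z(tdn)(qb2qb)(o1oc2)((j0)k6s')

['tdn', 'qb2qb', 'o1oc2', '(j0']

Matches: at [4:9] match '(tdn)', group 1 = 'tdn'; at [9:16] match '(qb2qb)', group 1 = 'qb2qb'; at [16:23] match '(o1oc2)', group 1 = 'o1oc2'; at [23:28] match '((j0)', group 1 = '(j0'.
Because there's exactly one group, `findall` drops the full match and keeps group 1 from each hit.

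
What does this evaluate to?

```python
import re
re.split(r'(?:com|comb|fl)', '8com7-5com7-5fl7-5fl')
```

['8', '7-5', '7-5', '7-5', '']

Each match becomes a cut point; 5 segments remain.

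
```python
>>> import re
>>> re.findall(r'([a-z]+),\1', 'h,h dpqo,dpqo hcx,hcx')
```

`\1` is not a pattern — it's the concrete string captured by group 1, re-applied verbatim.
`findall` collects group 1 from each match (3 total).

['h', 'dpqo', 'hcx']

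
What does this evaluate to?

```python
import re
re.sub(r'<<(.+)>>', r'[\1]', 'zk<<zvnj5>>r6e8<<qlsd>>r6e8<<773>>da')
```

'zk[zvnj5>>r6e8<<qlsd>>r6e8<<773]da'

Matches: at [2:34] → '<<zvnj5>>r6e8<<qlsd>>r6e8<<773>>'.
Each match is replaced using the text its own group 1 captured.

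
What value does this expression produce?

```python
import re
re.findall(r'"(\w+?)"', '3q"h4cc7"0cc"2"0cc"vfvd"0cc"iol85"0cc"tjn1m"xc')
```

Matches: at [2:9] match '"h4cc7"', group 1 = 'h4cc7'; at [12:15] match '"2"', group 1 = '2'; at [18:24] match '"vfvd"', group 1 = 'vfvd'; at [27:34] match '"iol85"', group 1 = 'iol85'; at [37:44] match '"tjn1m"', group 1 = 'tjn1m'.
`findall` collects group 1 from each match (5 total).

['h4cc7', '2', 'vfvd', 'iol85', 'tjn1m']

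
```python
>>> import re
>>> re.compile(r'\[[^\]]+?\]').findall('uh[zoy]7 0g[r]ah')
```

['[zoy]', '[r]']

Walking the string: at [2:7] → '[zoy]'; at [11:14] → '[r]'.
With no groups in the pattern, `findall` gives back each whole match — 2 here.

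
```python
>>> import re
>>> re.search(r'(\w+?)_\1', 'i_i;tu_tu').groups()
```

('i',)

`\1` has to match the exact text group 1 already captured.
`re.search` scans for the first position where the pattern succeeds.
The match spans [0:3] → 'i_i'.
Captured: group 1 = 'i'.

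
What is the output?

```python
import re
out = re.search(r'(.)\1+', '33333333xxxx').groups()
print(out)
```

The match spans [0:8] → '33333333'.
Captured: group 1 = '3'.

('3',)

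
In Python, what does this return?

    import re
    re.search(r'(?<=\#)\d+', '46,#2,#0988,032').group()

Lookahead/lookbehind check context without consuming it, so the matched span excludes the asserted characters.
`re.search` scans for the first position where the pattern succeeds.
The match spans [4:5] → '2'.

'2'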